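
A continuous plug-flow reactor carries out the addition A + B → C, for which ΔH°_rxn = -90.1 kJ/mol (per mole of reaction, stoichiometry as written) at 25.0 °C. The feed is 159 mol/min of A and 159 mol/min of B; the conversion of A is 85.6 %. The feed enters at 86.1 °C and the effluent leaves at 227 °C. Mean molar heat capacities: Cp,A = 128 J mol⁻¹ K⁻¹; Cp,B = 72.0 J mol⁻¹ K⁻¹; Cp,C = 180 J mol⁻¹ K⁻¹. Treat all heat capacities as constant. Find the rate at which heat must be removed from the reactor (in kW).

Extent of reaction ξ = 0.856 × 159 = 136.1 mol/min
Reaction term: ξ·ΔH°_rxn = 136.1 × -90.1 = -12263 kJ/min
Sensible, feed 86.1→25 °C: -1943 kJ/min
Outlet flows (mol/min): A 22.896, B 22.896, C 136.1
Sensible, products 25→227 °C: 5873.7 kJ/min
Q = ΔH = -8332.2 kJ/min = -138.87 kW
Heat removed = 138.87 kW

Q_out = 139 kW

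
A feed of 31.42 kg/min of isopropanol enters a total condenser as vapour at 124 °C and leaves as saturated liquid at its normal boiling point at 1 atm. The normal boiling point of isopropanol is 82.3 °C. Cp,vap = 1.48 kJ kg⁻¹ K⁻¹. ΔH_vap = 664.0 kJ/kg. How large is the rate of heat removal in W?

Q_c = 380000 W

vapour 124→82.3 °C: -61.716 kJ/kg
condensation at 82.3 °C: -664 kJ/kg
Δh = -61.716 + -664 = -725.72 kJ/kg
Q = ṁ·Δh = 31.42 kg/min × -725.72 kJ/kg = -22802 kJ/min
|Q| = 380.03 kW = 380030 W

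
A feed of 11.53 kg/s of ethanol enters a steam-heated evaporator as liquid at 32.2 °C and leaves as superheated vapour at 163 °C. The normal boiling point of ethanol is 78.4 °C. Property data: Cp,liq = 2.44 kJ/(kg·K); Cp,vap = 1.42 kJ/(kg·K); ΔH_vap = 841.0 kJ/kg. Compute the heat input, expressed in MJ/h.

liquid 32.2→78.4 °C: 112.73 kJ/kg
vaporisation at 78.4 °C: 841 kJ/kg
vapour 78.4→163 °C: 120.13 kJ/kg
Δh = 112.73 + 841 + 120.13 = 1073.9 kJ/kg
Q = ṁ·Δh = 11.53 kg/s × 1073.9 kJ/kg = 12382 kJ/s
|Q| = 12382 kW = 44574 MJ/h

Q = 44600 MJ/h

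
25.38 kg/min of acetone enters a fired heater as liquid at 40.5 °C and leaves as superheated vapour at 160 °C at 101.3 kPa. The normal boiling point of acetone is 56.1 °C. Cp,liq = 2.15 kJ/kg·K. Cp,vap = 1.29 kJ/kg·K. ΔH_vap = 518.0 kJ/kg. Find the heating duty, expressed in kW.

liquid 40.5→56.1 °C: 33.54 kJ/kg
vaporisation at 56.1 °C: 518 kJ/kg
vapour 56.1→160 °C: 134.03 kJ/kg
Δh = 33.54 + 518 + 134.03 = 685.57 kJ/kg
Q = ṁ·Δh = 25.38 kg/min × 685.57 kJ/kg = 17400 kJ/min
|Q| = 290 kW

Q = 290 kW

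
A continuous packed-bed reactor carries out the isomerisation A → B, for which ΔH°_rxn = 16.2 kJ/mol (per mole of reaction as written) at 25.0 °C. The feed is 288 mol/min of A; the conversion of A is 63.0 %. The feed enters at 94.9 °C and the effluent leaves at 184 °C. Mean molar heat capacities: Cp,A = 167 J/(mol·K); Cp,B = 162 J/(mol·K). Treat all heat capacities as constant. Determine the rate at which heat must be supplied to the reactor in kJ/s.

Q_in = 118 kJ/s

Extent of reaction ξ = 0.630 × 288 = 181.44 mol/min
Reaction term: ξ·ΔH°_rxn = 181.44 × 16.2 = 2939.3 kJ/min
Sensible, feed 94.9→25 °C: -3361.9 kJ/min
Outlet flows (mol/min): A 106.56, B 181.44
Sensible, products 25→184 °C: 7503 kJ/min
Q = ΔH = 7080.4 kJ/min = 118.01 kW
Heat supplied = 118.01 kJ/s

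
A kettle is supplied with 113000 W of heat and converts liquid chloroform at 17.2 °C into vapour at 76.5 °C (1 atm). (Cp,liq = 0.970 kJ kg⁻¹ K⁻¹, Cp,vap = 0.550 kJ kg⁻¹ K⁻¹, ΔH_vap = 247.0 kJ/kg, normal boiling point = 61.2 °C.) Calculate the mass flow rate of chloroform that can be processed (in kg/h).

Δh = 0.970×(61.2−17.2) + 247.0 + 0.550×(76.5−61.2) = 298.1 kJ/kg
Q = 113000 W = 113 kJ/s = 406800 kJ/h
ṁ = Q/Δh = 406800 / 298.1 = 1364.7 kg/h

ṁ = 1360 kg/h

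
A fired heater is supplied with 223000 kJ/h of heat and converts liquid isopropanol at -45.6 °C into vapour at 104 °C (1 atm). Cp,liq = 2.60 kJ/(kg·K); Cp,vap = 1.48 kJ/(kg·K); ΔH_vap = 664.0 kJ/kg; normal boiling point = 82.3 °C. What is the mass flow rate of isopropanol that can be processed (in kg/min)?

ṁ = 3.61 kg/min

Δh = 2.60×(82.3−-45.6) + 664.0 + 1.48×(104−82.3) = 1028.7 kJ/kg
Q = 223000 kJ/h = 61.944 kJ/s = 3716.7 kJ/min
ṁ = Q/Δh = 3716.7 / 1028.7 = 3.6131 kg/min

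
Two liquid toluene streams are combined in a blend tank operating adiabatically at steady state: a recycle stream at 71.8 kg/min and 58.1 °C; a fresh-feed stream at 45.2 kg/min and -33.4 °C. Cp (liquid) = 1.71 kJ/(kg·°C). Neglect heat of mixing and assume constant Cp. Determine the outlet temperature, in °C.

Adiabatic, steady state ⇒ Σ ṁᵢCp,ᵢ(T_out − Tᵢ) = 0
T_out = Σ ṁᵢCp,ᵢTᵢ / Σ ṁᵢCp,ᵢ
      = 4551.8 / 200.07 = 22.751 °C

T_out = 22.8 °C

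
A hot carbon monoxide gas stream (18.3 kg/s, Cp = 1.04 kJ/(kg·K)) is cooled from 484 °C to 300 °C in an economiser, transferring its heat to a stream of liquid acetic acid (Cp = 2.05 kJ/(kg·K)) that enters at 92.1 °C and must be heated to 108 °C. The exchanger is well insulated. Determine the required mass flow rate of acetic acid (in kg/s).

Heat released by hot stream: Q = 18.3 × 1.04 × (484 − 300) = 3501.9 kJ/s
Energy balance on cold side (adiabatic exchanger): Q = ṁ_c·Cp_c·(T_c,out − T_c,in)
ṁ_c = 3501.9 / [2.05 × (108 − 92.1)] = 107.44 kg/s

ṁ_c = 107 kg/s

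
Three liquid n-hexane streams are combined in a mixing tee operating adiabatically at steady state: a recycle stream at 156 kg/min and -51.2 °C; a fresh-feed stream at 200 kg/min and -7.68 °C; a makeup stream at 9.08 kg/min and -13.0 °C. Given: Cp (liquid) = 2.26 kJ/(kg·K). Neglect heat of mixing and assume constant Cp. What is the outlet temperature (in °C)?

Energy balance with Q = 0: Σ ṁᵢCp,ᵢ(T_out − Tᵢ) = 0
T_out = Σ ṁᵢCp,ᵢTᵢ / Σ ṁᵢCp,ᵢ
      = -21789 / 825.08 = -26.409 °C

T_out = -26.4 °C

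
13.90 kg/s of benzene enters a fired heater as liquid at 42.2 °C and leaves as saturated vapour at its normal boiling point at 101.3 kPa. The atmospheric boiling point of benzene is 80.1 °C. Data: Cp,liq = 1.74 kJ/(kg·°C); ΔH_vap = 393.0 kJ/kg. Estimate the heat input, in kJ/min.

liquid 42.2→80.1 °C: 65.946 kJ/kg
vaporisation at 80.1 °C: 393 kJ/kg
Δh = 65.946 + 393 = 458.95 kJ/kg
Q = ṁ·Δh = 13.90 kg/s × 458.95 kJ/kg = 6379.3 kJ/s
|Q| = 6379.3 kW = 382760 kJ/min

Q = 383000 kJ/min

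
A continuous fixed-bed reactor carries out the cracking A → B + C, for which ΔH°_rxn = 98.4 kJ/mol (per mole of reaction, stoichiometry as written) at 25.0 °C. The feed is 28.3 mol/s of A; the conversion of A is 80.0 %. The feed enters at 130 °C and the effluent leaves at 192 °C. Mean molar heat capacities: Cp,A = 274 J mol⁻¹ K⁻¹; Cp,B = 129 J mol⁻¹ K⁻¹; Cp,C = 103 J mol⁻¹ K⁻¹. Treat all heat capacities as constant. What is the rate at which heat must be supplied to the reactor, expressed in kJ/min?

Q_in = 153000 kJ/min

Extent of reaction ξ = 0.800 × 28.3 = 22.64 mol/s
Reaction term: ξ·ΔH°_rxn = 22.64 × 98.4 = 2227.8 kJ/s
Sensible, feed 130→25 °C: -814.19 kJ/s
Outlet flows (mol/s): A 5.66, B 22.64, C 22.64
Sensible, products 25→192 °C: 1136.2 kJ/s
Q = ΔH = 2549.7 kJ/s = 2549.7 kW
Heat supplied = 152980 kJ/min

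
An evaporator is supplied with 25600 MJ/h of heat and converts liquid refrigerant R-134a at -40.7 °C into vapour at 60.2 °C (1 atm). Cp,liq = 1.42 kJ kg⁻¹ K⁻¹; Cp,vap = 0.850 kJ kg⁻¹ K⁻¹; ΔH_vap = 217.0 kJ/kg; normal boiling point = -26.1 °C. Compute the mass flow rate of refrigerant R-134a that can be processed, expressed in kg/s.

ṁ = 22.9 kg/s

Δh = 1.42×(-26.1−-40.7) + 217.0 + 0.850×(60.2−-26.1) = 311.09 kJ/kg
Q = 25600 MJ/h = 7111.1 kJ/s = 7111.1 kJ/s
ṁ = Q/Δh = 7111.1 / 311.09 = 22.859 kg/s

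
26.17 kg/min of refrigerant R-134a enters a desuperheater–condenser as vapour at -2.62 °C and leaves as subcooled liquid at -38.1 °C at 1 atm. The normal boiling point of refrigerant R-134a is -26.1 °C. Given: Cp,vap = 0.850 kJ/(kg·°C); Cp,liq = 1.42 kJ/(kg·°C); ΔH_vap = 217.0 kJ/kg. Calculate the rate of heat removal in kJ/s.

vapour -2.62→-26.1 °C: -19.958 kJ/kg
condensation at -26.1 °C: -217 kJ/kg
liquid -26.1→-38.1 °C: -17.04 kJ/kg
Δh = -19.958 + -217 + -17.04 = -254 kJ/kg
Q = ṁ·Δh = 26.17 kg/min × -254 kJ/kg = -6647.1 kJ/min
|Q| = 110.79 kW

Q_c = 111 kJ/s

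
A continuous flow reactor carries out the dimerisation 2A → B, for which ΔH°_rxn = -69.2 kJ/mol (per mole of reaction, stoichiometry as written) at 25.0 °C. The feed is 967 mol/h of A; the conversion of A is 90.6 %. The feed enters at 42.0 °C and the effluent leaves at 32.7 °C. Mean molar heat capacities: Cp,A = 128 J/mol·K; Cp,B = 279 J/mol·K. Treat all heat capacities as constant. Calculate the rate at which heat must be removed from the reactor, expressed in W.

Q_out = 8720 W

Extent of reaction ξ = 0.906 × 967 / 2 = 438.05 mol/h
Reaction term: ξ·ΔH°_rxn = 438.05 × -69.2 = -30313 kJ/h
Sensible, feed 42.0→25 °C: -2104.2 kJ/h
Outlet flows (mol/h): A 90.898, B 438.05
Sensible, products 25→32.7 °C: 1030.7 kJ/h
Q = ΔH = -31387 kJ/h = -8.7185 kW
Heat removed = 8718.5 W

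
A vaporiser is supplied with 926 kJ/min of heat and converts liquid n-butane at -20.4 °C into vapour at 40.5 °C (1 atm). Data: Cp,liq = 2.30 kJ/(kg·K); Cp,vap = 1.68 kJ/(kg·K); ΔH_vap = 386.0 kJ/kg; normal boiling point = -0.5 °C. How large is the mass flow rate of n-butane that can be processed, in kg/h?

Δh = 2.30×(-0.5−-20.4) + 386.0 + 1.68×(40.5−-0.5) = 500.65 kJ/kg
Q = 926 kJ/min = 15.433 kJ/s = 55560 kJ/h
ṁ = Q/Δh = 55560 / 500.65 = 110.98 kg/h

ṁ = 111 kg/h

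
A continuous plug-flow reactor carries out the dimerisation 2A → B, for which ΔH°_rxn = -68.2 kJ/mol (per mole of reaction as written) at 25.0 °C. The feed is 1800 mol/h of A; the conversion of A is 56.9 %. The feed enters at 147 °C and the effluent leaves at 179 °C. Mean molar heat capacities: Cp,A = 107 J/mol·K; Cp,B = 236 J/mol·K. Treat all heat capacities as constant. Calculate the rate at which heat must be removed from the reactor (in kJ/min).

Q_out = 450 kJ/min

Extent of reaction ξ = 0.569 × 1800 / 2 = 512.1 mol/h
Reaction term: ξ·ΔH°_rxn = 512.1 × -68.2 = -34925 kJ/h
Sensible, feed 147→25 °C: -23497 kJ/h
Outlet flows (mol/h): A 775.8, B 512.1
Sensible, products 25→179 °C: 31395 kJ/h
Q = ΔH = -27027 kJ/h = -7.5075 kW
Heat removed = 450.45 kJ/min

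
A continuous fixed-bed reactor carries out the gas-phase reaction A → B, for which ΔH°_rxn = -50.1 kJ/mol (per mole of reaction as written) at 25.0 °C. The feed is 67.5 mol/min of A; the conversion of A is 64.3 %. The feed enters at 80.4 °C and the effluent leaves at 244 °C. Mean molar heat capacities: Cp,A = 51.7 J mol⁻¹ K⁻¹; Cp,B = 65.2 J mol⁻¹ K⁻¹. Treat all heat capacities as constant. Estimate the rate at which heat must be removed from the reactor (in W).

Q_out = 24600 W

Extent of reaction ξ = 0.643 × 67.5 = 43.403 mol/min
Reaction term: ξ·ΔH°_rxn = 43.403 × -50.1 = -2174.5 kJ/min
Sensible, feed 80.4→25 °C: -193.33 kJ/min
Outlet flows (mol/min): A 24.097, B 43.403
Sensible, products 25→244 °C: 892.57 kJ/min
Q = ΔH = -1475.2 kJ/min = -24.587 kW
Heat removed = 24587 W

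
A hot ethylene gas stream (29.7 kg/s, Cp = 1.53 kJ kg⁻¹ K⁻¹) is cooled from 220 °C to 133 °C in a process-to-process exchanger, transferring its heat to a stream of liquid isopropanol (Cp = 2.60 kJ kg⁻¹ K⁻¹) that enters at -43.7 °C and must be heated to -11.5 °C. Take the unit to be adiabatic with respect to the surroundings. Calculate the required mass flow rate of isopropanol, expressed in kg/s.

ṁ_c = 47.2 kg/s

Heat released by hot stream: Q = 29.7 × 1.53 × (220 − 133) = 3953.4 kJ/s
Energy balance on cold side (adiabatic exchanger): Q = ṁ_c·Cp_c·(T_c,out − T_c,in)
ṁ_c = 3953.4 / [2.60 × (-11.5 − -43.7)] = 47.221 kg/s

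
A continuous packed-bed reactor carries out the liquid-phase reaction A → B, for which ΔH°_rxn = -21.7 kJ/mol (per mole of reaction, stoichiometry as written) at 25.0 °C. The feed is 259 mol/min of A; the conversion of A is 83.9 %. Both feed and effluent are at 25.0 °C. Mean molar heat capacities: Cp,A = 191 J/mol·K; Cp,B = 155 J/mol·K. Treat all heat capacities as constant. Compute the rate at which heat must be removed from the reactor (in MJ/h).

Q_out = 283 MJ/h

Extent of reaction ξ = 0.839 × 259 = 217.3 mol/min
Reaction term: ξ·ΔH°_rxn = 217.3 × -21.7 = -4715.4 kJ/min
Q = ΔH = -4715.4 kJ/min = -78.591 kW
Heat removed = 282.93 MJ/h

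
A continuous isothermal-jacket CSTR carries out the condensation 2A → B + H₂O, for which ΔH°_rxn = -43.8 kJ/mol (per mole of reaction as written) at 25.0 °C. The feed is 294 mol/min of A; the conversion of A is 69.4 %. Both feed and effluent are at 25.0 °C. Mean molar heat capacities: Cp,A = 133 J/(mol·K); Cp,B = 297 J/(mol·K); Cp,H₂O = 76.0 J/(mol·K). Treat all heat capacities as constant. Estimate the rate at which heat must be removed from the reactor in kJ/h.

Extent of reaction ξ = 0.694 × 294 / 2 = 102.02 mol/min
Reaction term: ξ·ΔH°_rxn = 102.02 × -43.8 = -4468.4 kJ/min
Q = ΔH = -4468.4 kJ/min = -74.473 kW
Heat removed = 268100 kJ/h

Q_out = 268000 kJ/h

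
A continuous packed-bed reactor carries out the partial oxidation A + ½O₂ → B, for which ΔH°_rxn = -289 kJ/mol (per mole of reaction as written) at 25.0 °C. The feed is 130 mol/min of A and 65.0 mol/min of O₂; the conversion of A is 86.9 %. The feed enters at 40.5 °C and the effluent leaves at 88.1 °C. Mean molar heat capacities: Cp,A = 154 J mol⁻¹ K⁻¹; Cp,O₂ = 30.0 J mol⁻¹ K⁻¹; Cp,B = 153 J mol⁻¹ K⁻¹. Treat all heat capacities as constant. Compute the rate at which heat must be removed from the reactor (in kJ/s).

Q_out = 529 kJ/s

Extent of reaction ξ = 0.869 × 130 = 112.97 mol/min
Reaction term: ξ·ΔH°_rxn = 112.97 × -289 = -32648 kJ/min
Sensible, feed 40.5→25 °C: -340.54 kJ/min
Outlet flows (mol/min): A 17.03, O₂ 8.515, B 112.97
Sensible, products 25→88.1 °C: 1272.3 kJ/min
Q = ΔH = -31717 kJ/min = -528.61 kW
Heat removed = 528.61 kJ/s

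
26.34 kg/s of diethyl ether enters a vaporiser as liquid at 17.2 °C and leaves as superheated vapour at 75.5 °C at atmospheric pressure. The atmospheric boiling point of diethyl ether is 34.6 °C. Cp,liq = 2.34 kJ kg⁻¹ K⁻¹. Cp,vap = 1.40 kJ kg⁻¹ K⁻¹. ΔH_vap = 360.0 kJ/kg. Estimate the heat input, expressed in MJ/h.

Q = 43400 MJ/h

liquid 17.2→34.6 °C: 40.716 kJ/kg
vaporisation at 34.6 °C: 360 kJ/kg
vapour 34.6→75.5 °C: 57.26 kJ/kg
Δh = 40.716 + 360 + 57.26 = 457.98 kJ/kg
Q = ṁ·Δh = 26.34 kg/s × 457.98 kJ/kg = 12063 kJ/s
|Q| = 12063 kW = 43427 MJ/h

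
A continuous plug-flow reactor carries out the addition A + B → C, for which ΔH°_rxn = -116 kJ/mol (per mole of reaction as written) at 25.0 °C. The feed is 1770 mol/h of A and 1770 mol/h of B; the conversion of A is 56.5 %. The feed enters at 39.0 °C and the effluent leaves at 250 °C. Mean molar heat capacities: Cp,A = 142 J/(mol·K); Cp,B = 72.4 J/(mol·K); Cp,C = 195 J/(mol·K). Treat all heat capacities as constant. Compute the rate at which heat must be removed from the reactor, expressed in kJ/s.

Extent of reaction ξ = 0.565 × 1770 = 1000 mol/h
Reaction term: ξ·ΔH°_rxn = 1000 × -116 = -116010 kJ/h
Sensible, feed 39.0→25 °C: -5312.8 kJ/h
Outlet flows (mol/h): A 769.95, B 769.95, C 1000
Sensible, products 25→250 °C: 81020 kJ/h
Q = ΔH = -40299 kJ/h = -11.194 kW
Heat removed = 11.194 kJ/s

Q_out = 11.2 kJ/s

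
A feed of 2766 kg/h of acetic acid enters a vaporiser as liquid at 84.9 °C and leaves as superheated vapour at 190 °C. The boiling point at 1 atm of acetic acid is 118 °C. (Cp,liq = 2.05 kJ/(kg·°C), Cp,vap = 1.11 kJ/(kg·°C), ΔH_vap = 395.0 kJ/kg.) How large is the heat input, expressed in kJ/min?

Q = 25000 kJ/min

liquid 84.9→118 °C: 67.855 kJ/kg
vaporisation at 118 °C: 395 kJ/kg
vapour 118→190 °C: 79.92 kJ/kg
Δh = 67.855 + 395 + 79.92 = 542.77 kJ/kg
Q = ṁ·Δh = 2766 kg/h × 542.77 kJ/kg = 1.5013e+06 kJ/h
|Q| = 417.03 kW = 25022 kJ/min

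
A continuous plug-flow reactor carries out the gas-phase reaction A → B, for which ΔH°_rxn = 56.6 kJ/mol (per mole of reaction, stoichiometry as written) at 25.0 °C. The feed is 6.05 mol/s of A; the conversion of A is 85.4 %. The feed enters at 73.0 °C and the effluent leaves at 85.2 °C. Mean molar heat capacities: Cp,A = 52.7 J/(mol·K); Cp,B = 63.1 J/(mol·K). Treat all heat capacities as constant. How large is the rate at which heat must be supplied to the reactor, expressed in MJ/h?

Q_in = 1080 MJ/h

Extent of reaction ξ = 0.854 × 6.05 = 5.1667 mol/s
Reaction term: ξ·ΔH°_rxn = 5.1667 × 56.6 = 292.44 kJ/s
Sensible, feed 73.0→25 °C: -15.304 kJ/s
Outlet flows (mol/s): A 0.8833, B 5.1667
Sensible, products 25→85.2 °C: 22.429 kJ/s
Q = ΔH = 299.56 kJ/s = 299.56 kW
Heat supplied = 1078.4 MJ/h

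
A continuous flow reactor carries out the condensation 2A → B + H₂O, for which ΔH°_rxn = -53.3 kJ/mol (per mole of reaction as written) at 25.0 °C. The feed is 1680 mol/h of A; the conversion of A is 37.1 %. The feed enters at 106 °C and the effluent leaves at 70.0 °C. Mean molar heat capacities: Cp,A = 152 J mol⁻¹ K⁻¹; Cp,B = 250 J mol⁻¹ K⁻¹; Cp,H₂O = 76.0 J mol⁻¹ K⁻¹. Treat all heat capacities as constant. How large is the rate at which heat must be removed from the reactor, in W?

Q_out = 7080 W

Extent of reaction ξ = 0.371 × 1680 / 2 = 311.64 mol/h
Reaction term: ξ·ΔH°_rxn = 311.64 × -53.3 = -16610 kJ/h
Sensible, feed 106→25 °C: -20684 kJ/h
Outlet flows (mol/h): A 1056.7, B 311.64, H₂O 311.64
Sensible, products 25→70.0 °C: 11800 kJ/h
Q = ΔH = -25495 kJ/h = -7.0819 kW
Heat removed = 7081.9 W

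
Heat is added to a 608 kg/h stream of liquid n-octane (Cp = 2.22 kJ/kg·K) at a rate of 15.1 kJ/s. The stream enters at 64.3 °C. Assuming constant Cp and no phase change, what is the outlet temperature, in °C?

Q = 15.1 kJ/s = 54360 kJ/h
ΔT = Q/(ṁ·Cp) = 54360/(608×2.22) = 40.274 K
T_out = 64.3 + 40.274 = 104.57 °C

T_out = 105 °C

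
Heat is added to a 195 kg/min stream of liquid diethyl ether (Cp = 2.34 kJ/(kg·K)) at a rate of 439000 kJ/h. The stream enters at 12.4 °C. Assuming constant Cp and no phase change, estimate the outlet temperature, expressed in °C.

Q = 439000 kJ/h = 7316.7 kJ/min
ΔT = Q/(ṁ·Cp) = 7316.7/(195×2.34) = 16.035 K
T_out = 12.4 + 16.035 = 28.435 °C

T_out = 28.4 °C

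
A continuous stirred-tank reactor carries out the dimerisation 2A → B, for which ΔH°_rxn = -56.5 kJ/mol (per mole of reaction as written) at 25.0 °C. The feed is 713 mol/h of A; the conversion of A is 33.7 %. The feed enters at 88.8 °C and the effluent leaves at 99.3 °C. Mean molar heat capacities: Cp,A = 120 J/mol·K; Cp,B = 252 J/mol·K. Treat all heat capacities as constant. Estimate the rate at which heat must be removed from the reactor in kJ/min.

Extent of reaction ξ = 0.337 × 713 / 2 = 120.14 mol/h
Reaction term: ξ·ΔH°_rxn = 120.14 × -56.5 = -6787.9 kJ/h
Sensible, feed 88.8→25 °C: -5458.7 kJ/h
Outlet flows (mol/h): A 472.72, B 120.14
Sensible, products 25→99.3 °C: 6464.2 kJ/h
Q = ΔH = -5782.4 kJ/h = -1.6062 kW
Heat removed = 96.374 kJ/min

Q_out = 96.4 kJ/min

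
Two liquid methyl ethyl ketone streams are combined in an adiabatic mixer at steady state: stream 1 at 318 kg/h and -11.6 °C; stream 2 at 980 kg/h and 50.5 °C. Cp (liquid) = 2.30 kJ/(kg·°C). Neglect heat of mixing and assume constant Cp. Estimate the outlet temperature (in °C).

T_out = 35.3 °C

Energy balance with Q = 0: Σ ṁᵢCp,ᵢ(T_out − Tᵢ) = 0
Σ ṁᵢCp,ᵢTᵢ = 318×2.30×-11.6 + 980×2.30×50.5 = 105340
Σ ṁᵢCp,ᵢ = 318×2.30 + 980×2.30 = 2985.4
T_out = 105340 / 2985.4 = 35.286 °C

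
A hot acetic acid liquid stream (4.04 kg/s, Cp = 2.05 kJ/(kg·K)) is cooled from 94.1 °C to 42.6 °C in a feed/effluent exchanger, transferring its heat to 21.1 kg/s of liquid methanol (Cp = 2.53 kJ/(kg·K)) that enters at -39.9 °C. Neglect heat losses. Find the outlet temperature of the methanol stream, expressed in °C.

Heat released by hot stream: Q = 4.04 × 2.05 × (94.1 − 42.6) = 426.52 kJ/s
Energy balance on cold side (adiabatic exchanger): Q = ṁ_c·Cp_c·(T_c,out − T_c,in)
T_c,out = -39.9 + 426.52/(21.1 × 2.53) = -31.91 °C

T_c,out = -31.9 °C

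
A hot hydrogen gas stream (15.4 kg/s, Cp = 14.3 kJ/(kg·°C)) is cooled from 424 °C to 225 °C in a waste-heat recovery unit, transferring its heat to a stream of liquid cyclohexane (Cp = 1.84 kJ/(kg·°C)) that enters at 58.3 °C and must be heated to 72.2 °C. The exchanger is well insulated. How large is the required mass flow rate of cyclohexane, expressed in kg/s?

Heat released by hot stream: Q = 15.4 × 14.3 × (424 − 225) = 43824 kJ/s
Energy balance on cold side (adiabatic exchanger): Q = ṁ_c·Cp_c·(T_c,out − T_c,in)
ṁ_c = 43824 / [1.84 × (72.2 − 58.3)] = 1713.5 kg/s

ṁ_c = 1710 kg/s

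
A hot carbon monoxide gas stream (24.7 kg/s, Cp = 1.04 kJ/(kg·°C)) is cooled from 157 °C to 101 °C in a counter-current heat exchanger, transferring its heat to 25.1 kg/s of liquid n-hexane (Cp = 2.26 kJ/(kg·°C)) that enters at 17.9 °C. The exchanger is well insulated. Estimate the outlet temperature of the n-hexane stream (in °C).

Heat released by hot stream: Q = 24.7 × 1.04 × (157 − 101) = 1438.5 kJ/s
Energy balance on cold side (adiabatic exchanger): Q = ṁ_c·Cp_c·(T_c,out − T_c,in)
T_c,out = 17.9 + 1438.5/(25.1 × 2.26) = 43.259 °C

T_c,out = 43.3 °C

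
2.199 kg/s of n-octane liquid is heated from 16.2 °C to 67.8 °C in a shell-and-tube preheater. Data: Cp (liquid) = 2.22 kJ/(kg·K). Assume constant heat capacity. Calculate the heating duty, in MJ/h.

Q = 907 MJ/h

Q = ṁ·Cp·ΔT = 2.199 × 2.22 × (67.8 − 16.2) = 251.9 kJ/s
Heating duty = 906.84 MJ/h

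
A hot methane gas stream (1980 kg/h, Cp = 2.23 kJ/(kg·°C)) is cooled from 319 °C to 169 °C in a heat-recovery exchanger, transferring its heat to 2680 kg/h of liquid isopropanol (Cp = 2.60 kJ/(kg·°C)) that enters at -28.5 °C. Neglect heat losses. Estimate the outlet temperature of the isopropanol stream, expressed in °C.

T_c,out = 66.6 °C

Heat released by hot stream: Q = 1980 × 2.23 × (319 − 169) = 662310 kJ/h
Energy balance on cold side (adiabatic exchanger): Q = ṁ_c·Cp_c·(T_c,out − T_c,in)
T_c,out = -28.5 + 662310/(2680 × 2.60) = 66.55 °C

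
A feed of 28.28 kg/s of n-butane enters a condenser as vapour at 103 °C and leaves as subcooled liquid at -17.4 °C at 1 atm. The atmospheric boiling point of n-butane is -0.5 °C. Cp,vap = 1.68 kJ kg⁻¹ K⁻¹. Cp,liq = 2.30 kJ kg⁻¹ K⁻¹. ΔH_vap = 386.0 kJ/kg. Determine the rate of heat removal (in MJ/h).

vapour 103→-0.5 °C: -173.88 kJ/kg
condensation at -0.5 °C: -386 kJ/kg
liquid -0.5→-17.4 °C: -38.87 kJ/kg
Δh = -173.88 + -386 + -38.87 = -598.75 kJ/kg
Q = ṁ·Δh = 28.28 kg/s × -598.75 kJ/kg = -16933 kJ/s
|Q| = 16933 kW = 60958 MJ/h

Q_c = 61000 MJ/h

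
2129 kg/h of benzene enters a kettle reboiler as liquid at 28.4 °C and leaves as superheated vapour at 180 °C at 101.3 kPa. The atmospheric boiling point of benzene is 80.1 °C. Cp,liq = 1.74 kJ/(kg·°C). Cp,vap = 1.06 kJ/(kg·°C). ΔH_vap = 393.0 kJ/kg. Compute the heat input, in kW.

liquid 28.4→80.1 °C: 89.958 kJ/kg
vaporisation at 80.1 °C: 393 kJ/kg
vapour 80.1→180 °C: 105.89 kJ/kg
Δh = 89.958 + 393 + 105.89 = 588.85 kJ/kg
Q = ṁ·Δh = 2129 kg/h × 588.85 kJ/kg = 1.2537e+06 kJ/h
|Q| = 348.24 kW

Q = 348 kW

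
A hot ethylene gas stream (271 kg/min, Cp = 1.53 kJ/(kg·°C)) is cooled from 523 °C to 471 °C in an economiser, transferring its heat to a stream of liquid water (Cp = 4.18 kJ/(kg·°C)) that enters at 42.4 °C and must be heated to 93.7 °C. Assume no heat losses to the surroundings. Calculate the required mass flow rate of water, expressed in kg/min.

ṁ_c = 101 kg/min

Heat released by hot stream: Q = 271 × 1.53 × (523 − 471) = 21561 kJ/min
Energy balance on cold side (adiabatic exchanger): Q = ṁ_c·Cp_c·(T_c,out − T_c,in)
ṁ_c = 21561 / [4.18 × (93.7 − 42.4)] = 100.55 kg/min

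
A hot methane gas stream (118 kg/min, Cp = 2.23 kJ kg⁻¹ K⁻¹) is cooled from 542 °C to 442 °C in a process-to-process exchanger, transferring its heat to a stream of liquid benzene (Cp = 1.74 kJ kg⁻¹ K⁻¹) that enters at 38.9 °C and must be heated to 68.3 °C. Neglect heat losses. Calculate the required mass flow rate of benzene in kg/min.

Heat released by hot stream: Q = 118 × 2.23 × (542 − 442) = 26314 kJ/min
Energy balance on cold side (adiabatic exchanger): Q = ṁ_c·Cp_c·(T_c,out − T_c,in)
ṁ_c = 26314 / [1.74 × (68.3 − 38.9)] = 514.39 kg/min

ṁ_c = 514 kg/min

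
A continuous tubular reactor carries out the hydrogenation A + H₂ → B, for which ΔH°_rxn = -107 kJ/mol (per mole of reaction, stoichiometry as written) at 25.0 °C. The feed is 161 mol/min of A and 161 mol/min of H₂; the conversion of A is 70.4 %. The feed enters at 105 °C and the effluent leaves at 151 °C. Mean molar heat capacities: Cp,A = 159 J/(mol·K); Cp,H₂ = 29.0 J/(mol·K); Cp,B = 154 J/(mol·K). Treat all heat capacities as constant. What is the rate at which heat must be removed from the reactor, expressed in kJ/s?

Extent of reaction ξ = 0.704 × 161 = 113.34 mol/min
Reaction term: ξ·ΔH°_rxn = 113.34 × -107 = -12128 kJ/min
Sensible, feed 105→25 °C: -2421.4 kJ/min
Outlet flows (mol/min): A 47.656, H₂ 47.656, B 113.34
Sensible, products 25→151 °C: 3328.2 kJ/min
Q = ΔH = -11221 kJ/min = -187.02 kW
Heat removed = 187.02 kJ/s

Q_out = 187 kJ/s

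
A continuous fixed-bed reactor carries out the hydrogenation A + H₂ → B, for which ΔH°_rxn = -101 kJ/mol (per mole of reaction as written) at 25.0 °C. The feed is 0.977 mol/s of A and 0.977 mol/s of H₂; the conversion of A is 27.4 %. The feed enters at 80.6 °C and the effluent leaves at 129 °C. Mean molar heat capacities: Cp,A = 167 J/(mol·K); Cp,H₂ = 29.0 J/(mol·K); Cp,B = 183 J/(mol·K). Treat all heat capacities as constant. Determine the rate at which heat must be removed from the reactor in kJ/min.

Extent of reaction ξ = 0.274 × 0.977 = 0.2677 mol/s
Reaction term: ξ·ΔH°_rxn = 0.2677 × -101 = -27.037 kJ/s
Sensible, feed 80.6→25 °C: -10.647 kJ/s
Outlet flows (mol/s): A 0.7093, H₂ 0.7093, B 0.2677
Sensible, products 25→129 °C: 19.553 kJ/s
Q = ΔH = -18.131 kJ/s = -18.131 kW
Heat removed = 1087.9 kJ/min

Q_out = 1090 kJ/min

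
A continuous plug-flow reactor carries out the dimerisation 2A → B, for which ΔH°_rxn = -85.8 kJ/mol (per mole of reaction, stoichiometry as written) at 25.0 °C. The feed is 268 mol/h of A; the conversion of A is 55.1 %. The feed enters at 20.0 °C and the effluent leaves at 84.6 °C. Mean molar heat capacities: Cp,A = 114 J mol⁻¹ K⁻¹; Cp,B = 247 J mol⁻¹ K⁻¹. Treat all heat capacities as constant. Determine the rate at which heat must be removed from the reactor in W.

Extent of reaction ξ = 0.551 × 268 / 2 = 73.834 mol/h
Reaction term: ξ·ΔH°_rxn = 73.834 × -85.8 = -6335 kJ/h
Sensible, feed 20.0→25 °C: 152.76 kJ/h
Outlet flows (mol/h): A 120.33, B 73.834
Sensible, products 25→84.6 °C: 1904.5 kJ/h
Q = ΔH = -4277.7 kJ/h = -1.1882 kW
Heat removed = 1188.2 W

Q_out = 1190 W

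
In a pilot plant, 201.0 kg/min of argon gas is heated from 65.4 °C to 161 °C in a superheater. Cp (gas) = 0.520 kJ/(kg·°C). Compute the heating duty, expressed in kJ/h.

Q = ṁ·Cp·ΔT = 201.0 × 0.520 × (161 − 65.4) = 9992.1 kJ/min
Converting: 9992.1 / 60 s = 166.54 kW
Heating duty = 599530 kJ/h

Q = 600000 kJ/h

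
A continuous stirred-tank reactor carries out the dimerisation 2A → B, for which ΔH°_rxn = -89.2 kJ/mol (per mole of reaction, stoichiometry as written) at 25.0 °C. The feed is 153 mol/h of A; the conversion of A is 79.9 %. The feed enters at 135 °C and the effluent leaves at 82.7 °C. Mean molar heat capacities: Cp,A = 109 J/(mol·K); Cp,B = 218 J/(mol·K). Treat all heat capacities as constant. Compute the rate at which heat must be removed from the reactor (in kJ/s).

Q_out = 1.76 kJ/s

Extent of reaction ξ = 0.799 × 153 / 2 = 61.123 mol/h
Reaction term: ξ·ΔH°_rxn = 61.123 × -89.2 = -5452.2 kJ/h
Sensible, feed 135→25 °C: -1834.5 kJ/h
Outlet flows (mol/h): A 30.753, B 61.123
Sensible, products 25→82.7 °C: 962.26 kJ/h
Q = ΔH = -6324.4 kJ/h = -1.7568 kW
Heat removed = 1.7568 kJ/s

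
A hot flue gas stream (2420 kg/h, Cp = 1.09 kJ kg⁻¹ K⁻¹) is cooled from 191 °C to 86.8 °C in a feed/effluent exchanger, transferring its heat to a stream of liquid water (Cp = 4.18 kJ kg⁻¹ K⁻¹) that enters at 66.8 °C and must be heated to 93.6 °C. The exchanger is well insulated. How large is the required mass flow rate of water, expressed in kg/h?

ṁ_c = 2450 kg/h

Heat released by hot stream: Q = 2420 × 1.09 × (191 − 86.8) = 274860 kJ/h
Energy balance on cold side (adiabatic exchanger): Q = ṁ_c·Cp_c·(T_c,out − T_c,in)
ṁ_c = 274860 / [4.18 × (93.6 − 66.8)] = 2453.6 kg/h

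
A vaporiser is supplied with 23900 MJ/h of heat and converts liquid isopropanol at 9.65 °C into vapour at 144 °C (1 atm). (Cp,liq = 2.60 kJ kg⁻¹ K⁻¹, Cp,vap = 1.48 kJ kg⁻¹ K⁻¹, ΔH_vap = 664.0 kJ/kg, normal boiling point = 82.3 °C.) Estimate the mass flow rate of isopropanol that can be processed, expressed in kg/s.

Δh = 2.60×(82.3−9.65) + 664.0 + 1.48×(144−82.3) = 944.21 kJ/kg
Q = 23900 MJ/h = 6638.9 kJ/s = 6638.9 kJ/s
ṁ = Q/Δh = 6638.9 / 944.21 = 7.0312 kg/s

ṁ = 7.03 kg/s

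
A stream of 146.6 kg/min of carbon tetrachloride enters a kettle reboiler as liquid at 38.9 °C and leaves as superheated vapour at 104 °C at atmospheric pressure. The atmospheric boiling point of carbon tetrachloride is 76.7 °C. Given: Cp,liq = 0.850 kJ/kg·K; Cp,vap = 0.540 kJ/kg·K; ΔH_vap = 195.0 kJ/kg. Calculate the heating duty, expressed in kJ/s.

Q = 591 kJ/s

liquid 38.9→76.7 °C: 32.13 kJ/kg
vaporisation at 76.7 °C: 195 kJ/kg
vapour 76.7→104 °C: 14.742 kJ/kg
Δh = 32.13 + 195 + 14.742 = 241.87 kJ/kg
Q = ṁ·Δh = 146.6 kg/min × 241.87 kJ/kg = 35458 kJ/min
|Q| = 590.97 kW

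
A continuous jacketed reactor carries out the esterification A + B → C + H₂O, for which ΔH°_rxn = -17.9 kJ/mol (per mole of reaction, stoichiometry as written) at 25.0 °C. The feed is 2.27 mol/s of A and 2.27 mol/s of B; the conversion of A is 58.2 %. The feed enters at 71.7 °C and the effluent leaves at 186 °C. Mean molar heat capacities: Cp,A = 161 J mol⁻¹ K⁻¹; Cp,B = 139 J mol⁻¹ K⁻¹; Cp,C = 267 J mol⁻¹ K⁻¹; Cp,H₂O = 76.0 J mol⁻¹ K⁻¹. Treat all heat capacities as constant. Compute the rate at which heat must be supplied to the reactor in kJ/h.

Extent of reaction ξ = 0.582 × 2.27 = 1.3211 mol/s
Reaction term: ξ·ΔH°_rxn = 1.3211 × -17.9 = -23.648 kJ/s
Sensible, feed 71.7→25 °C: -31.803 kJ/s
Outlet flows (mol/s): A 0.94886, B 0.94886, C 1.3211, H₂O 1.3211
Sensible, products 25→186 °C: 118.79 kJ/s
Q = ΔH = 63.336 kJ/s = 63.336 kW
Heat supplied = 228010 kJ/h

Q_in = 228000 kJ/h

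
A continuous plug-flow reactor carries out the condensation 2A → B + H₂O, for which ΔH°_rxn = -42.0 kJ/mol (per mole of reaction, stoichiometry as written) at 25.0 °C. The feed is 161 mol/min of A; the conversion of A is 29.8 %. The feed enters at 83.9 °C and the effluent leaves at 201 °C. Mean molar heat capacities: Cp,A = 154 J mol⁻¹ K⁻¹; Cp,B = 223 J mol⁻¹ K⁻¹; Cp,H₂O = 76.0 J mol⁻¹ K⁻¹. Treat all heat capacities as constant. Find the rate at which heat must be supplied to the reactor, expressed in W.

Q_in = 31000 W

Extent of reaction ξ = 0.298 × 161 / 2 = 23.989 mol/min
Reaction term: ξ·ΔH°_rxn = 23.989 × -42.0 = -1007.5 kJ/min
Sensible, feed 83.9→25 °C: -1460.4 kJ/min
Outlet flows (mol/min): A 113.02, B 23.989, H₂O 23.989
Sensible, products 25→201 °C: 4325.7 kJ/min
Q = ΔH = 1857.8 kJ/min = 30.964 kW
Heat supplied = 30964 W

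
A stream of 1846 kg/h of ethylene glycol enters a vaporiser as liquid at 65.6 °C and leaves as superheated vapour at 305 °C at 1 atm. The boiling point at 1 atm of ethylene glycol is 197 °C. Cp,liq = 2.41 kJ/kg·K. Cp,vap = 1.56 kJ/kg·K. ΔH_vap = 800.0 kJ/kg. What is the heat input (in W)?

Q = 659000 W

liquid 65.6→197 °C: 316.67 kJ/kg
vaporisation at 197 °C: 800 kJ/kg
vapour 197→305 °C: 168.48 kJ/kg
Δh = 316.67 + 800 + 168.48 = 1285.2 kJ/kg
Q = ṁ·Δh = 1846 kg/h × 1285.2 kJ/kg = 2.3724e+06 kJ/h
|Q| = 659 kW = 659000 W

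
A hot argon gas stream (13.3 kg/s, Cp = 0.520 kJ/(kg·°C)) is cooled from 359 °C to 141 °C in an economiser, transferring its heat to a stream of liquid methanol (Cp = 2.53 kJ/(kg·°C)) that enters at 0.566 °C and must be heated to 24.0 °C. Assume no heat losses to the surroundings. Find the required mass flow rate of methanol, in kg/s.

Heat released by hot stream: Q = 13.3 × 0.520 × (359 − 141) = 1507.7 kJ/s
Energy balance on cold side (adiabatic exchanger): Q = ṁ_c·Cp_c·(T_c,out − T_c,in)
ṁ_c = 1507.7 / [2.53 × (24.0 − 0.566)] = 25.43 kg/s

ṁ_c = 25.4 kg/s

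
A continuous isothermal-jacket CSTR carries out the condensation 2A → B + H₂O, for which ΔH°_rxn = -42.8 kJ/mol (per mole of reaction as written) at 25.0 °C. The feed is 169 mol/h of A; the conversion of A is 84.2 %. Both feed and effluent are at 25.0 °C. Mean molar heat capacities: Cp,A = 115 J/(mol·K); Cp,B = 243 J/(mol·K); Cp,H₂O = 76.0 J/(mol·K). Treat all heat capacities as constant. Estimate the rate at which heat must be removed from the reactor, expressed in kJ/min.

Extent of reaction ξ = 0.842 × 169 / 2 = 71.149 mol/h
Reaction term: ξ·ΔH°_rxn = 71.149 × -42.8 = -3045.2 kJ/h
Q = ΔH = -3045.2 kJ/h = -0.84588 kW
Heat removed = 50.753 kJ/min

Q_out = 50.8 kJ/min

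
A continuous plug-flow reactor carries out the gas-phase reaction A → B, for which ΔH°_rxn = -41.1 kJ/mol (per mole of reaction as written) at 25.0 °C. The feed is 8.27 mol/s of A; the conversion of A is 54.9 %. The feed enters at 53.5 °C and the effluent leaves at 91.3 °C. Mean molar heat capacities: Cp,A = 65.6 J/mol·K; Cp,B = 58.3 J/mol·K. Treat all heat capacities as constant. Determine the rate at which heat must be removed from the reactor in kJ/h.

Extent of reaction ξ = 0.549 × 8.27 = 4.5402 mol/s
Reaction term: ξ·ΔH°_rxn = 4.5402 × -41.1 = -186.6 kJ/s
Sensible, feed 53.5→25 °C: -15.462 kJ/s
Outlet flows (mol/s): A 3.7298, B 4.5402
Sensible, products 25→91.3 °C: 33.771 kJ/s
Q = ΔH = -168.29 kJ/s = -168.29 kW
Heat removed = 605860 kJ/h

Q_out = 606000 kJ/h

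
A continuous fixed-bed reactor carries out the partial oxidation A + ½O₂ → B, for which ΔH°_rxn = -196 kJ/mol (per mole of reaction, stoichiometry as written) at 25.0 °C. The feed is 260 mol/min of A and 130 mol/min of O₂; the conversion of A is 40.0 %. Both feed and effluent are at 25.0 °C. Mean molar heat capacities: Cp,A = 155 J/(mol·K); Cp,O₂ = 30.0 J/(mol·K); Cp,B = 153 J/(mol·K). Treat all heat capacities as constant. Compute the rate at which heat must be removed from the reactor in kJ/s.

Q_out = 340 kJ/s

Extent of reaction ξ = 0.400 × 260 = 104 mol/min
Reaction term: ξ·ΔH°_rxn = 104 × -196 = -20384 kJ/min
Q = ΔH = -20384 kJ/min = -339.73 kW
Heat removed = 339.73 kJ/s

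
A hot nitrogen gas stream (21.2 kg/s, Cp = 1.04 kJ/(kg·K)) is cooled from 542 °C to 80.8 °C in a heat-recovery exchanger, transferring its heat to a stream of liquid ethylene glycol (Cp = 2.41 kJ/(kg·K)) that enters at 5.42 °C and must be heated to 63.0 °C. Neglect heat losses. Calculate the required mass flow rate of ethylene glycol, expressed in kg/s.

ṁ_c = 73.3 kg/s

Heat released by hot stream: Q = 21.2 × 1.04 × (542 − 80.8) = 10169 kJ/s
Energy balance on cold side (adiabatic exchanger): Q = ṁ_c·Cp_c·(T_c,out − T_c,in)
ṁ_c = 10169 / [2.41 × (63.0 − 5.42)] = 73.277 kg/s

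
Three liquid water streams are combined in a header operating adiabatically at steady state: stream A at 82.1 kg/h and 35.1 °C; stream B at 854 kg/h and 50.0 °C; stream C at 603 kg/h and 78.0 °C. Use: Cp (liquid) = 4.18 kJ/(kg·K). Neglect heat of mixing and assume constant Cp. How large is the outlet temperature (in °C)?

Energy balance with Q = 0: Σ ṁᵢCp,ᵢ(T_out − Tᵢ) = 0
Σ ṁᵢCp,ᵢTᵢ = 82.1×4.18×35.1 + 854×4.18×50.0 + 603×4.18×78.0 = 387130
Σ ṁᵢCp,ᵢ = 82.1×4.18 + 854×4.18 + 603×4.18 = 6433.4
T_out = 387130 / 6433.4 = 60.175 °C

T_out = 60.2 °C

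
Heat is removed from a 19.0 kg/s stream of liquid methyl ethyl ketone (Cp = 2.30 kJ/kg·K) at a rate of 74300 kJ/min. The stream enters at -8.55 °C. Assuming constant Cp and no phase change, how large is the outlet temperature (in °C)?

Q = 74300 kJ/min = 1238.3 kJ/s
ΔT = Q/(ṁ·Cp) = 1238.3/(19.0×2.30) = 28.337 K
T_out = -8.55 − 28.337 = -36.887 °C

T_out = -36.9 °C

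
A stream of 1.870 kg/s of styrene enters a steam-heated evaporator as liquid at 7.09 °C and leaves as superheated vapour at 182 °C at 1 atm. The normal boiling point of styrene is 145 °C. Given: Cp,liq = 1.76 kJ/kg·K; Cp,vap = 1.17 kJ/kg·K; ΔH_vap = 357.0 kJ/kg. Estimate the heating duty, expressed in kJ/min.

liquid 7.09→145 °C: 242.72 kJ/kg
vaporisation at 145 °C: 357 kJ/kg
vapour 145→182 °C: 43.29 kJ/kg
Δh = 242.72 + 357 + 43.29 = 643.01 kJ/kg
Q = ṁ·Δh = 1.870 kg/s × 643.01 kJ/kg = 1202.4 kJ/s
|Q| = 1202.4 kW = 72146 kJ/min

Q = 72100 kJ/min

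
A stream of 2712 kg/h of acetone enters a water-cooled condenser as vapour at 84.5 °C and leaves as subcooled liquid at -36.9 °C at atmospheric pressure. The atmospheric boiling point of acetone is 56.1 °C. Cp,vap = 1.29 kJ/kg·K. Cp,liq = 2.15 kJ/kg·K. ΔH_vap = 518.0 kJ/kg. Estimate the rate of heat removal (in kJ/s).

vapour 84.5→56.1 °C: -36.636 kJ/kg
condensation at 56.1 °C: -518 kJ/kg
liquid 56.1→-36.9 °C: -199.95 kJ/kg
Δh = -36.636 + -518 + -199.95 = -754.59 kJ/kg
Q = ṁ·Δh = 2712 kg/h × -754.59 kJ/kg = -2.0464e+06 kJ/h
|Q| = 568.45 kW

Q_c = 568 kJ/s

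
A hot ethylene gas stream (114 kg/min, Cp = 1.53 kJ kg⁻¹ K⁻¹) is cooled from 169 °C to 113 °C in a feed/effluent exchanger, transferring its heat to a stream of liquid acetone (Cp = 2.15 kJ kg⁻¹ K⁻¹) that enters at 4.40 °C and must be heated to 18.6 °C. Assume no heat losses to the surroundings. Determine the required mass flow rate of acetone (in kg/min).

Heat released by hot stream: Q = 114 × 1.53 × (169 − 113) = 9767.5 kJ/min
Energy balance on cold side (adiabatic exchanger): Q = ṁ_c·Cp_c·(T_c,out − T_c,in)
ṁ_c = 9767.5 / [2.15 × (18.6 − 4.40)] = 319.93 kg/min

ṁ_c = 320 kg/min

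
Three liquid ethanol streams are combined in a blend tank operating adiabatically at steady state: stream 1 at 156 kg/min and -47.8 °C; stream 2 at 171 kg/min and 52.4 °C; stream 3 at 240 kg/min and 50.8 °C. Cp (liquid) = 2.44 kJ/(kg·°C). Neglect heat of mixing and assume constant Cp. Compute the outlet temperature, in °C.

Energy balance with Q = 0: Σ ṁᵢCp,ᵢ(T_out − Tᵢ) = 0
Σ ṁᵢCp,ᵢTᵢ = 156×2.44×-47.8 + 171×2.44×52.4 + 240×2.44×50.8 = 33417
Σ ṁᵢCp,ᵢ = 156×2.44 + 171×2.44 + 240×2.44 = 1383.5
T_out = 33417 / 1383.5 = 24.154 °C

T_out = 24.2 °C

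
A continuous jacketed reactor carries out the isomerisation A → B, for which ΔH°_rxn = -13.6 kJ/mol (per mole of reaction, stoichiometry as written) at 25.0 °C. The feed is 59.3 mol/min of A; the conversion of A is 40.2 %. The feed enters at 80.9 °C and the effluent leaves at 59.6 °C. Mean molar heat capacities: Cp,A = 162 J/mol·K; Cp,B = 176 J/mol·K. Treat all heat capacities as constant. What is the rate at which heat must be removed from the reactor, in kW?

Q_out = 8.62 kW

Extent of reaction ξ = 0.402 × 59.3 = 23.839 mol/min
Reaction term: ξ·ΔH°_rxn = 23.839 × -13.6 = -324.2 kJ/min
Sensible, feed 80.9→25 °C: -537.01 kJ/min
Outlet flows (mol/min): A 35.461, B 23.839
Sensible, products 25→59.6 °C: 343.94 kJ/min
Q = ΔH = -517.28 kJ/min = -8.6213 kW
Heat removed = 8.6213 kW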